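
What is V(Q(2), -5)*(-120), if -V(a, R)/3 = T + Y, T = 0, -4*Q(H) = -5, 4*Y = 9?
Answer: 810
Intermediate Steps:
Y = 9/4 (Y = (1/4)*9 = 9/4 ≈ 2.2500)
Q(H) = 5/4 (Q(H) = -1/4*(-5) = 5/4)
V(a, R) = -27/4 (V(a, R) = -3*(0 + 9/4) = -3*9/4 = -27/4)
V(Q(2), -5)*(-120) = -27/4*(-120) = 810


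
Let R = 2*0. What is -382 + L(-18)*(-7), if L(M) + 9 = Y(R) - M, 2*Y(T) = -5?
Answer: -855/2 ≈ -427.50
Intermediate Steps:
R = 0
Y(T) = -5/2 (Y(T) = (1/2)*(-5) = -5/2)
L(M) = -23/2 - M (L(M) = -9 + (-5/2 - M) = -23/2 - M)
-382 + L(-18)*(-7) = -382 + (-23/2 - 1*(-18))*(-7) = -382 + (-23/2 + 18)*(-7) = -382 + (13/2)*(-7) = -382 - 91/2 = -855/2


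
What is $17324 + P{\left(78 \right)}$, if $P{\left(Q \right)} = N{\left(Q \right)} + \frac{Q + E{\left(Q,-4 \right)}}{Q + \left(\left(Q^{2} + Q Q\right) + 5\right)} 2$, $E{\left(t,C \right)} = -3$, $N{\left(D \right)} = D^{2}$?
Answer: $\frac{286771558}{12251} \approx 23408.0$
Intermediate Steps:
$P{\left(Q \right)} = Q^{2} + \frac{2 \left(-3 + Q\right)}{5 + Q + 2 Q^{2}}$ ($P{\left(Q \right)} = Q^{2} + \frac{Q - 3}{Q + \left(\left(Q^{2} + Q Q\right) + 5\right)} 2 = Q^{2} + \frac{-3 + Q}{Q + \left(\left(Q^{2} + Q^{2}\right) + 5\right)} 2 = Q^{2} + \frac{-3 + Q}{Q + \left(2 Q^{2} + 5\right)} 2 = Q^{2} + \frac{-3 + Q}{Q + \left(5 + 2 Q^{2}\right)} 2 = Q^{2} + \frac{-3 + Q}{5 + Q + 2 Q^{2}} \cdot 2 = Q^{2} + \frac{2 \left(-3 + Q\right)}{5 + Q + 2 Q^{2}}$)
$17324 + P{\left(78 \right)} = 17324 + \frac{-6 + 78^{3} + 2 \cdot 78 + 2 \cdot 78^{4} + 5 \cdot 78^{2}}{5 + 78 + 2 \cdot 78^{2}} = 17324 + \frac{-6 + 474552 + 156 + 2 \cdot 37015056 + 5 \cdot 6084}{5 + 78 + 2 \cdot 6084} = 17324 + \frac{-6 + 474552 + 156 + 74030112 + 30420}{5 + 78 + 12168} = 17324 + \frac{1}{12251} \cdot 74535234 = 17324 + \frac{74535234}{12251} = \frac{286771558}{12251}$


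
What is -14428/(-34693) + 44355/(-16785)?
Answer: -86442269/38821467 ≈ -2.2267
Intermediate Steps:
-14428/(-34693) + 44355/(-16785) = -14428*(-1/34693) + 44355*(-1/16785) = 14428/34693 - 2957/1119 = -86442269/38821467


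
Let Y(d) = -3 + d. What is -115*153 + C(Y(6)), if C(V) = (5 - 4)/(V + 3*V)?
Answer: -211139/12 ≈ -17595.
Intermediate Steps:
C(V) = 1/(4*V)
-115*153 + C(Y(6)) = -115*153 + 1/(4*(-3 + 6)) = -17595 + (1/4)/3 = -17595 + (1/4)*(1/3) = -17595 + 1/12 = -211139/12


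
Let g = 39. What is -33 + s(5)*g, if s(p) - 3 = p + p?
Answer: 474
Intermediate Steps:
s(p) = 3 + 2*p (s(p) = 3 + (p + p) = 3 + 2*p)
-33 + s(5)*g = -33 + (3 + 2*5)*39 = -33 + (3 + 10)*39 = -33 + 13*39 = -33 + 507 = 474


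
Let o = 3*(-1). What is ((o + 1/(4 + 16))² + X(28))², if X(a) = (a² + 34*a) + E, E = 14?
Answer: 494885517361/160000 ≈ 3.0930e+6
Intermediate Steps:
o = -3
X(a) = 14 + a² + 34*a (X(a) = (a² + 34*a) + 14 = 14 + a² + 34*a)
((o + 1/(4 + 16))² + X(28))² = ((-3 + 1/(4 + 16))² + (14 + 28² + 34*28))² = ((-3 + 1/20)² + (14 + 784 + 952))² = ((-3 + 1/20)² + 1750)² = ((-59/20)² + 1750)² = (3481/400 + 1750)² = (703481/400)² = 494885517361/160000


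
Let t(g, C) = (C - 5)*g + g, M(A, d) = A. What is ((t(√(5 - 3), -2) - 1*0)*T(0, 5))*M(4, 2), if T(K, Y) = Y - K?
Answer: -120*√2 ≈ -169.71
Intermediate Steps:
t(g, C) = g + g*(-5 + C) (t(g, C) = (-5 + C)*g + g = g*(-5 + C) + g = g + g*(-5 + C))
((t(√(5 - 3), -2) - 1*0)*T(0, 5))*M(4, 2) = ((√(5 - 3)*(-4 - 2) - 1*0)*(5 - 1*0))*4 = ((√2*(-6) + 0)*(5 + 0))*4 = ((-6*√2 + 0)*5)*4 = (-6*√2*5)*4 = -30*√2*4 = -120*√2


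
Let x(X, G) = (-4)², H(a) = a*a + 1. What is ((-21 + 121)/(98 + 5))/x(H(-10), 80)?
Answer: 25/412 ≈ 0.060680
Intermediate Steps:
H(a) = 1 + a² (H(a) = a² + 1 = 1 + a²)
x(X, G) = 16
((-21 + 121)/(98 + 5))/x(H(-10), 80) = ((-21 + 121)/(98 + 5))/16 = (100/103)*(1/16) = 25/412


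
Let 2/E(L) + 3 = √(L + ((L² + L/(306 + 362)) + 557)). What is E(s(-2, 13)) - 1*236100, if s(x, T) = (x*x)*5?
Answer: 2*(-354151*√167 + 236100*√40791)/(-2*√40791 + 3*√167) ≈ -2.3610e+5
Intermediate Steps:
s(x, T) = 5*x² (s(x, T) = x²*5 = 5*x²)
E(L) = 2/(-3 + √(557 + L² + 669*L/668)) (E(L) = 2/(-3 + √(L + ((L² + L/(306 + 362)) + 557))) = 2/(-3 + √(L + ((L² + L/668) + 557))) = 2/(-3 + √(L + (557 + L² + L/668))) = 2/(-3 + √(557 + L² + 669*L/668)))
E(s(-2, 13)) - 1*236100 = 4*√167/(√(372076 + 668*(5*(-2)²)² + 669*(5*(-2)²)) - 6*√167) - 1*236100 = 4*√167/(√(372076 + 668*(5*4)² + 669*(5*4)) - 6*√167) - 236100 = 4*√167/(√(372076 + 668*20² + 669*20) - 6*√167) - 236100 = 4*√167/(√(372076 + 668*400 + 13380) - 6*√167) - 236100 = 4*√167/(√(372076 + 267200 + 13380) - 6*√167) - 236100 = 4*√167/(√652656 - 6*√167) - 236100 = 4*√167/(4*√40791 - 6*√167) - 236100 = 4*√167/(-6*√167 + 4*√40791) - 236100 = -236100 + 4*√167/(-6*√167 + 4*√40791)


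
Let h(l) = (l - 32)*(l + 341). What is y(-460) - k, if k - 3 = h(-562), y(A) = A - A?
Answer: -131277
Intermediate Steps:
h(l) = (-32 + l)*(341 + l)
y(A) = 0
k = 131277 (k = 3 + (-10912 + (-562)² + 309*(-562)) = 3 + (-10912 + 315844 - 173658) = 3 + 131274 = 131277)
y(-460) - k = 0 - 1*131277 = 0 - 131277 = -131277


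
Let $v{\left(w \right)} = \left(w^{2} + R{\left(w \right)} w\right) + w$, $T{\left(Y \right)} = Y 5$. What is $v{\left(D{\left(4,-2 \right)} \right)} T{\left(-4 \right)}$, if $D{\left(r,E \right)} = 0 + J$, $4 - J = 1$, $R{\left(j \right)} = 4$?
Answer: $-480$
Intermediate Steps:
$J = 3$ ($J = 4 - 1 = 3$)
$T{\left(Y \right)} = 5 Y$
$D{\left(r,E \right)} = 3$ ($D{\left(r,E \right)} = 0 + 3 = 3$)
$v{\left(w \right)} = w^{2} + 5 w$ ($v{\left(w \right)} = \left(w^{2} + 4 w\right) + w = w^{2} + 5 w$)
$v{\left(D{\left(4,-2 \right)} \right)} T{\left(-4 \right)} = 3 \left(5 + 3\right) 5 \left(-4\right) = 3 \cdot 8 \left(-20\right) = 24 \left(-20\right) = -480$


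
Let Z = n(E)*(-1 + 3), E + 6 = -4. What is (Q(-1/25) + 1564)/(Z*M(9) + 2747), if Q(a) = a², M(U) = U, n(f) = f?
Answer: 977501/1604375 ≈ 0.60927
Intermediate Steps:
E = -10 (E = -6 - 4 = -10)
Z = -20 (Z = -10*(-1 + 3) = -10*2 = -20)
(Q(-1/25) + 1564)/(Z*M(9) + 2747) = ((-1/25)² + 1564)/(-20*9 + 2747) = ((-1*1/25)² + 1564)/(-180 + 2747) = ((-1/25)² + 1564)/2567 = (1/625 + 1564)*(1/2567) = (977501/625)*(1/2567) = 977501/1604375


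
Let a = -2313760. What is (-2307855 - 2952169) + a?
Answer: -7573784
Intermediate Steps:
(-2307855 - 2952169) + a = (-2307855 - 2952169) - 2313760 = -5260024 - 2313760 = -7573784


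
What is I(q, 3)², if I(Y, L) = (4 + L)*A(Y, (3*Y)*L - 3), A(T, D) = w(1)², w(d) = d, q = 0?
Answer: 49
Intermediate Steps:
A(T, D) = 1 (A(T, D) = 1² = 1)
I(Y, L) = 4 + L (I(Y, L) = (4 + L)*1 = 4 + L)
I(q, 3)² = (4 + 3)² = 7² = 49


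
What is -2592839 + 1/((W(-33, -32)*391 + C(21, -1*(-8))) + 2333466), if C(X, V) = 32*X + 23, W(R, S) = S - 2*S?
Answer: -6084545274646/2346673 ≈ -2.5928e+6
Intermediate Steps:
W(R, S) = -S
C(X, V) = 23 + 32*X
-2592839 + 1/((W(-33, -32)*391 + C(21, -1*(-8))) + 2333466) = -2592839 + 1/((-1*(-32)*391 + (23 + 32*21)) + 2333466) = -2592839 + 1/((32*391 + (23 + 672)) + 2333466) = -2592839 + 1/((12512 + 695) + 2333466) = -2592839 + 1/(13207 + 2333466) = -2592839 + 1/2346673 = -6084545274646/2346673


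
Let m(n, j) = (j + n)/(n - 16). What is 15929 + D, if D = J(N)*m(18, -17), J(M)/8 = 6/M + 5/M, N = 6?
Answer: 47809/3 ≈ 15936.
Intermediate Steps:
m(n, j) = (j + n)/(-16 + n)
J(M) = 88/M (J(M) = 8*(6/M + 5/M) = 8*(11/M) = 88/M)
D = 22/3 (D = (88/6)*((-17 + 18)/(-16 + 18)) = (88*(1/6))*(1/2) = 44*((1/2)*1)/3 = (44/3)*(1/2) = 22/3 ≈ 7.3333)
15929 + D = 15929 + 22/3 = 47809/3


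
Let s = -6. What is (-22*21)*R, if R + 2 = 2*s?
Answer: 6468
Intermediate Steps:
R = -14 (R = -2 + 2*(-6) = -2 - 12 = -14)
(-22*21)*R = -22*21*(-14) = -462*(-14) = 6468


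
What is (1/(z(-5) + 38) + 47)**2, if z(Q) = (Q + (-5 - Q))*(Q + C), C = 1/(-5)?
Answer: 9054081/4096 ≈ 2210.5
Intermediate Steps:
C = -1/5 ≈ -0.20000
z(Q) = 1 - 5*Q (z(Q) = (Q + (-5 - Q))*(Q - 1/5) = -5*(-1/5 + Q) = 1 - 5*Q)
(1/(z(-5) + 38) + 47)**2 = (1/((1 - 5*(-5)) + 38) + 47)**2 = (1/((1 + 25) + 38) + 47)**2 = (1/(26 + 38) + 47)**2 = (1/64 + 47)**2 = (3009/64)**2 = 9054081/4096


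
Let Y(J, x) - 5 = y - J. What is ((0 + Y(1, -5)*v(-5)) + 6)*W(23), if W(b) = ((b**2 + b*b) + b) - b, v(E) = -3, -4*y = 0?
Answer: -6348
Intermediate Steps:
y = 0 (y = -1/4*0 = 0)
Y(J, x) = 5 - J (Y(J, x) = 5 + (0 - J) = 5 - J)
W(b) = 2*b**2 (W(b) = ((b**2 + b**2) + b) - b = (2*b**2 + b) - b = (b + 2*b**2) - b = 2*b**2)
((0 + Y(1, -5)*v(-5)) + 6)*W(23) = ((0 + (5 - 1*1)*(-3)) + 6)*(2*23**2) = ((0 + (5 - 1)*(-3)) + 6)*(2*529) = ((0 + 4*(-3)) + 6)*1058 = ((0 - 12) + 6)*1058 = (-12 + 6)*1058 = -6*1058 = -6348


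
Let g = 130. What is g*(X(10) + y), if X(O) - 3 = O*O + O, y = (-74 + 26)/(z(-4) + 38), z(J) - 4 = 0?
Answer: 101790/7 ≈ 14541.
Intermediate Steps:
z(J) = 4 (z(J) = 4 + 0 = 4)
y = -8/7 (y = (-74 + 26)/(4 + 38) = -48/42 = -48*1/42 = -8/7 ≈ -1.1429)
X(O) = 3 + O + O² (X(O) = 3 + (O*O + O) = 3 + (O² + O) = 3 + (O + O²) = 3 + O + O²)
g*(X(10) + y) = 130*((3 + 10 + 10²) - 8/7) = 130*((3 + 10 + 100) - 8/7) = 130*(113 - 8/7) = 130*(783/7) = 101790/7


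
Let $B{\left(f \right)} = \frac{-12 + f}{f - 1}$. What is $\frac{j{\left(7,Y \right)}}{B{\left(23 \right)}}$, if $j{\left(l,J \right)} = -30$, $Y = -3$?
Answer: $-60$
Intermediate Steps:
$B{\left(f \right)} = \frac{-12 + f}{-1 + f}$
$\frac{j{\left(7,Y \right)}}{B{\left(23 \right)}} = - \frac{30}{\frac{1}{-1 + 23} \left(-12 + 23\right)} = - \frac{30}{\frac{1}{22} \cdot 11} = - 30 \frac{1}{\frac{1}{2}} = \left(-30\right) 2 = -60$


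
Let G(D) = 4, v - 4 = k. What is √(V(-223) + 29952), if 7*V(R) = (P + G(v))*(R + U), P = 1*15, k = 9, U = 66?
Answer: 71*√287/7 ≈ 171.83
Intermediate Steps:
v = 13 (v = 4 + 9 = 13)
P = 15
V(R) = 1254/7 + 19*R/7 (V(R) = ((15 + 4)*(R + 66))/7 = (19*(66 + R))/7 = (1254 + 19*R)/7 = 1254/7 + 19*R/7)
√(V(-223) + 29952) = √((1254/7 + (19/7)*(-223)) + 29952) = √((1254/7 - 4237/7) + 29952) = √(-2983/7 + 29952) = √(206681/7) = 71*√287/7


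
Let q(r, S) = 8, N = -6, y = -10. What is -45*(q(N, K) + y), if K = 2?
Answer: 90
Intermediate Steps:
-45*(q(N, K) + y) = -45*(8 - 10) = -45*(-2) = 90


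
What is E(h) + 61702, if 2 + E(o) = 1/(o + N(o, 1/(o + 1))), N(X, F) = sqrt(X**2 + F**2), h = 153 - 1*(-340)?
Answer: -120248048 + 494*sqrt(59312705765) ≈ 61700.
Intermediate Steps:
h = 493 (h = 153 + 340 = 493)
N(X, F) = sqrt(F**2 + X**2)
E(o) = -2 + 1/(o + sqrt(o**2 + (1 + o)**(-2))) (E(o) = -2 + 1/(o + sqrt((1/(o + 1))**2 + o**2)) = -2 + 1/(o + sqrt((1/(1 + o))**2 + o**2)) = -2 + 1/(o + sqrt((1 + o)**(-2) + o**2)) = -2 + 1/(o + sqrt(o**2 + (1 + o)**(-2))))
E(h) + 61702 = (1 - 2*493 - 2*sqrt(1 + 493**2*(1 + 493)**2)/494)/(493 + sqrt((1 + 493**2*(1 + 493)**2)/(1 + 493)**2)) + 61702 = (1 - 986 - 2*sqrt(1 + 243049*494**2)/494)/(493 + sqrt((1 + 243049*494**2)/494**2)) + 61702 = (1 - 986 - 2*sqrt(1 + 243049*244036)/494)/(493 + sqrt((1 + 243049*244036)/244036)) + 61702 = (1 - 986 - 2*sqrt(1 + 59312705764)/494)/(493 + sqrt((1 + 59312705764)/244036)) + 61702 = (1 - 986 - 2*sqrt(59312705765)/494)/(493 + sqrt((1/244036)*59312705765)) + 61702 = (1 - 986 - sqrt(59312705765)/247)/(493 + sqrt(59312705765/244036)) + 61702 = (1 - 986 - sqrt(59312705765)/247)/(493 + sqrt(59312705765)/494) + 61702 = (-985 - sqrt(59312705765)/247)/(493 + sqrt(59312705765)/494) + 61702 = 61702 + (-985 - sqrt(59312705765)/247)/(493 + sqrt(59312705765)/494)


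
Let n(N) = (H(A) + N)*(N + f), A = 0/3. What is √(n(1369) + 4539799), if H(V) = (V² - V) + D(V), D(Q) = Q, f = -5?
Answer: √6407115 ≈ 2531.2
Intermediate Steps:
A = 0 (A = 0*(⅓) = 0)
H(V) = V² (H(V) = (V² - V) + V = V²)
n(N) = N*(-5 + N) (n(N) = (0² + N)*(N - 5) = (0 + N)*(-5 + N) = N*(-5 + N))
√(n(1369) + 4539799) = √(1369*(-5 + 1369) + 4539799) = √(1369*1364 + 4539799) = √(1867316 + 4539799) = √6407115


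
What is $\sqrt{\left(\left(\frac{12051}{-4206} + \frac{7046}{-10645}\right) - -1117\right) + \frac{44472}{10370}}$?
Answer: $\frac{\sqrt{926394880706128807730}}{910381690} \approx 33.433$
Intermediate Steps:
$\sqrt{\left(\left(\frac{12051}{-4206} + \frac{7046}{-10645}\right) - -1117\right) + \frac{44472}{10370}} = \sqrt{\left(\left(12051 \left(- \frac{1}{4206}\right) + 7046 \left(- \frac{1}{10645}\right)\right) + 1117\right) + 44472 \cdot \frac{1}{10370}} = \sqrt{\left(\left(- \frac{4017}{1402} - \frac{7046}{10645}\right) + 1117\right) + \frac{1308}{305}} = \sqrt{\left(- \frac{52639457}{14924290} + 1117\right) + \frac{1308}{305}} = \sqrt{\frac{16617792473}{14924290} + \frac{1308}{305}} = \sqrt{\frac{1017589535117}{910381690}} = \frac{\sqrt{926394880706128807730}}{910381690}$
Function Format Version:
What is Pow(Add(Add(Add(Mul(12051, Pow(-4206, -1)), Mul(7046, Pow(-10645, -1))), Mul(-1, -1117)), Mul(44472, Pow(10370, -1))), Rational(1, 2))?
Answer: Mul(Rational(1, 910381690), Pow(926394880706128807730, Rational(1, 2))) ≈ 33.433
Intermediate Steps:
Pow(Add(Add(Add(Mul(12051, Pow(-4206, -1)), Mul(7046, Pow(-10645, -1))), Mul(-1, -1117)), Mul(44472, Pow(10370, -1))), Rational(1, 2)) = Pow(Add(Add(Add(Mul(12051, Rational(-1, 4206)), Mul(7046, Rational(-1, 10645))), 1117), Mul(44472, Rational(1, 10370))), Rational(1, 2)) = Pow(Add(Add(Add(Rational(-4017, 1402), Rational(-7046, 10645)), 1117), Rational(1308, 305)), Rational(1, 2)) = Pow(Add(Add(Rational(-52639457, 14924290), 1117), Rational(1308, 305)), Rational(1, 2)) = Pow(Add(Rational(16617792473, 14924290), Rational(1308, 305)), Rational(1, 2)) = Pow(Rational(1017589535117, 910381690), Rational(1, 2)) = Mul(Rational(1, 910381690), Pow(926394880706128807730, Rational(1, 2)))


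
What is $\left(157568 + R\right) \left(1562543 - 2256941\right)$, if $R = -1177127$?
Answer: $707979730482$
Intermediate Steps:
$\left(157568 + R\right) \left(1562543 - 2256941\right) = \left(157568 - 1177127\right) \left(1562543 - 2256941\right) = \left(-1019559\right) \left(-694398\right) = 707979730482$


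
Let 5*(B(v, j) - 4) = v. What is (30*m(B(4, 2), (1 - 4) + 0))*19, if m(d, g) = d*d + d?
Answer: 79344/5 ≈ 15869.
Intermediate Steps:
B(v, j) = 4 + v/5
m(d, g) = d + d² (m(d, g) = d² + d = d + d²)
(30*m(B(4, 2), (1 - 4) + 0))*19 = (30*((4 + (⅕)*4)*(1 + (4 + (⅕)*4))))*19 = (30*((4 + ⅘)*(1 + (4 + ⅘))))*19 = (30*(24*(1 + 24/5)/5))*19 = (30*((24/5)*(29/5)))*19 = (30*(696/25))*19 = (4176/5)*19 = 79344/5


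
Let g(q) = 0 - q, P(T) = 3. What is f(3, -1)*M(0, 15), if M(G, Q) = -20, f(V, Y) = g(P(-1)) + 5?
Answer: -40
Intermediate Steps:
g(q) = -q
f(V, Y) = 2 (f(V, Y) = -1*3 + 5 = -3 + 5 = 2)
f(3, -1)*M(0, 15) = 2*(-20) = -40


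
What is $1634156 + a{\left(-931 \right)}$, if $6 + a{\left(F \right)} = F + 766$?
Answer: $1633985$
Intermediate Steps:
$a{\left(F \right)} = 760 + F$ ($a{\left(F \right)} = -6 + \left(F + 766\right) = -6 + \left(766 + F\right) = 760 + F$)
$1634156 + a{\left(-931 \right)} = 1634156 + \left(760 - 931\right) = 1634156 - 171 = 1633985$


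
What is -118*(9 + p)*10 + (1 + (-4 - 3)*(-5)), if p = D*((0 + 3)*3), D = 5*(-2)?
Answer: 95616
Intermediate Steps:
D = -10
p = -90 (p = -10*(0 + 3)*3 = -30*3 = -10*9 = -90)
-118*(9 + p)*10 + (1 + (-4 - 3)*(-5)) = -118*(9 - 90)*10 + (1 + (-4 - 3)*(-5)) = -(-9558)*10 + (1 - 7*(-5)) = -118*(-810) + (1 + 35) = 95580 + 36 = 95616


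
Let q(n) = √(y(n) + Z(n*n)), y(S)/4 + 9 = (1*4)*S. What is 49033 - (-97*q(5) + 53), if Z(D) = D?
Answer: 48980 + 97*√69 ≈ 49786.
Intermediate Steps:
y(S) = -36 + 16*S (y(S) = -36 + 4*((1*4)*S) = -36 + 4*(4*S) = -36 + 16*S)
q(n) = √(-36 + n² + 16*n) (q(n) = √((-36 + 16*n) + n*n) = √((-36 + 16*n) + n²) = √(-36 + n² + 16*n))
49033 - (-97*q(5) + 53) = 49033 - (-97*√(-36 + 5² + 16*5) + 53) = 49033 - (-97*√(-36 + 25 + 80) + 53) = 49033 - (-97*√69 + 53) = 49033 - (53 - 97*√69) = 49033 + (-53 + 97*√69) = 48980 + 97*√69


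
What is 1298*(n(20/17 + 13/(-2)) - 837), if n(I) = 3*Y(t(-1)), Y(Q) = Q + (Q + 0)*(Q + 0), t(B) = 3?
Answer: -1039698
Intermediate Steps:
Y(Q) = Q + Q**2 (Y(Q) = Q + Q*Q = Q + Q**2)
n(I) = 36 (n(I) = 3*(3*(1 + 3)) = 3*(3*4) = 3*12 = 36)
1298*(n(20/17 + 13/(-2)) - 837) = 1298*(36 - 837) = 1298*(-801) = -1039698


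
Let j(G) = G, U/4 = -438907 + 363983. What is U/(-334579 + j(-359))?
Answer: 149848/167469 ≈ 0.89478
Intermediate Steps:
U = -299696 (U = 4*(-438907 + 363983) = 4*(-74924) = -299696)
U/(-334579 + j(-359)) = -299696/(-334579 - 359) = -299696/(-334938) = -299696*(-1/334938) = 149848/167469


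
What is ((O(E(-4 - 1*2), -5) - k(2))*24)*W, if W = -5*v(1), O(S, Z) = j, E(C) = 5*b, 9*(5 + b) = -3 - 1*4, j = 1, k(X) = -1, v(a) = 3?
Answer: -720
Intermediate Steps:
b = -52/9 (b = -5 + (-3 - 1*4)/9 = -5 + (-3 - 4)/9 = -5 + (1/9)*(-7) = -5 - 7/9 = -52/9 ≈ -5.7778)
E(C) = -260/9 (E(C) = 5*(-52/9) = -260/9)
O(S, Z) = 1
W = -15 (W = -5*3 = -15)
((O(E(-4 - 1*2), -5) - k(2))*24)*W = ((1 - 1*(-1))*24)*(-15) = ((1 + 1)*24)*(-15) = (2*24)*(-15) = 48*(-15) = -720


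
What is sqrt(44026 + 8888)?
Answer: sqrt(52914) ≈ 230.03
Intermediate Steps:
sqrt(44026 + 8888) = sqrt(52914)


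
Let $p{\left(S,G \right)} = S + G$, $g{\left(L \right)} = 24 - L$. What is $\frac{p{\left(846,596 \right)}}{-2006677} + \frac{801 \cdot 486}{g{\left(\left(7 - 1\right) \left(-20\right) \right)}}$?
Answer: $\frac{43398391943}{16053416} \approx 2703.4$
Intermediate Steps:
$p{\left(S,G \right)} = G + S$
$\frac{p{\left(846,596 \right)}}{-2006677} + \frac{801 \cdot 486}{g{\left(\left(7 - 1\right) \left(-20\right) \right)}} = \frac{596 + 846}{-2006677} + \frac{801 \cdot 486}{24 - \left(7 - 1\right) \left(-20\right)} = 1442 \left(- \frac{1}{2006677}\right) + \frac{389286}{24 - 6 \left(-20\right)} = - \frac{1442}{2006677} + \frac{389286}{24 - -120} = - \frac{1442}{2006677} + \frac{389286}{24 + 120} = - \frac{1442}{2006677} + \frac{389286}{144} = - \frac{1442}{2006677} + 389286 \cdot \frac{1}{144} = - \frac{1442}{2006677} + \frac{21627}{8} = \frac{43398391943}{16053416}$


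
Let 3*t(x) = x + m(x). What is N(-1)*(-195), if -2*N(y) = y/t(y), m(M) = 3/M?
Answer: 585/8 ≈ 73.125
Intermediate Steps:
t(x) = 1/x + x/3 (t(x) = (x + 3/x)/3 = 1/x + x/3)
N(y) = -y/(2*(1/y + y/3))
N(-1)*(-195) = -3*(-1)²/(6 + 2*(-1)²)*(-195) = -3*1/(6 + 2*1)*(-195) = -3*1/(6 + 2)*(-195) = -3*1/8*(-195) = -3*1*⅛*(-195) = -3/8*(-195) = 585/8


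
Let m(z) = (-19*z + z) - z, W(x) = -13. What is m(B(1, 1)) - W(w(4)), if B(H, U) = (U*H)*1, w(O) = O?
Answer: -6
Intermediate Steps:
B(H, U) = H*U (B(H, U) = (H*U)*1 = H*U)
m(z) = -19*z (m(z) = -18*z - z = -19*z)
m(B(1, 1)) - W(w(4)) = -19 - 1*(-13) = -19*1 + 13 = -19 + 13 = -6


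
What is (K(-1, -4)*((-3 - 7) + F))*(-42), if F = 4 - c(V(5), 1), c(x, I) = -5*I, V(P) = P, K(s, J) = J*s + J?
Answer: 0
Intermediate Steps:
K(s, J) = J + J*s
F = 9 (F = 4 - (-5) = 4 - 1*(-5) = 4 + 5 = 9)
(K(-1, -4)*((-3 - 7) + F))*(-42) = ((-4*(1 - 1))*((-3 - 7) + 9))*(-42) = ((-4*0)*(-10 + 9))*(-42) = (0*(-1))*(-42) = 0*(-42) = 0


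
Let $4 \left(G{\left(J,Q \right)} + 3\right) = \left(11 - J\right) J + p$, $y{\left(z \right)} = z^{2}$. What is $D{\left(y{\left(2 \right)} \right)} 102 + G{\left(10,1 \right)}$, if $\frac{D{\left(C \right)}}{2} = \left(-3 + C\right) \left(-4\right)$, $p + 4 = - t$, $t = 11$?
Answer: $- \frac{3281}{4} \approx -820.25$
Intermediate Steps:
$p = -15$ ($p = -4 - 11 = -15$)
$D{\left(C \right)} = 24 - 8 C$ ($D{\left(C \right)} = 2 \left(-3 + C\right) \left(-4\right) = 2 \left(12 - 4 C\right) = 24 - 8 C$)
$G{\left(J,Q \right)} = - \frac{27}{4} + \frac{J \left(11 - J\right)}{4}$ ($G{\left(J,Q \right)} = -3 + \frac{\left(11 - J\right) J - 15}{4} = -3 + \frac{J \left(11 - J\right) - 15}{4} = -3 + \frac{-15 + J \left(11 - J\right)}{4} = -3 + \left(- \frac{15}{4} + \frac{J \left(11 - J\right)}{4}\right) = - \frac{27}{4} + \frac{J \left(11 - J\right)}{4}$)
$D{\left(y{\left(2 \right)} \right)} 102 + G{\left(10,1 \right)} = \left(24 - 8 \cdot 2^{2}\right) 102 - \left(- \frac{83}{4} + 25\right) = \left(24 - 32\right) 102 - \frac{17}{4} = \left(-8\right) 102 - \frac{17}{4} = -816 - \frac{17}{4} = - \frac{3281}{4}$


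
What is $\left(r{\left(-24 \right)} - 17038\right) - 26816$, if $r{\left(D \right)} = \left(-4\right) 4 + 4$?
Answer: $-43866$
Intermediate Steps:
$r{\left(D \right)} = -12$ ($r{\left(D \right)} = -16 + 4 = -12$)
$\left(r{\left(-24 \right)} - 17038\right) - 26816 = \left(-12 - 17038\right) - 26816 = -17050 - 26816 = -43866$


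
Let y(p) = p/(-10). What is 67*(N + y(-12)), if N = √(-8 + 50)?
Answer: 402/5 + 67*√42 ≈ 514.61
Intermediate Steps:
N = √42 ≈ 6.4807
y(p) = -p/10 (y(p) = p*(-⅒) = -p/10)
67*(N + y(-12)) = 67*(√42 - ⅒*(-12)) = 67*(√42 + 6/5) = 67*(6/5 + √42) = 402/5 + 67*√42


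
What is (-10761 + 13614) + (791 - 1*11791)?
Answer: -8147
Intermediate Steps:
(-10761 + 13614) + (791 - 1*11791) = 2853 + (791 - 11791) = 2853 - 11000 = -8147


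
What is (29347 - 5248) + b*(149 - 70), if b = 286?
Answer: 46693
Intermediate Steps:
(29347 - 5248) + b*(149 - 70) = (29347 - 5248) + 286*(149 - 70) = 24099 + 286*79 = 24099 + 22594 = 46693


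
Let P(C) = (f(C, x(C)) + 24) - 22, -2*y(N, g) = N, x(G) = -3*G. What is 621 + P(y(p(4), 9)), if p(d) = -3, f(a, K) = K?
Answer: 1237/2 ≈ 618.50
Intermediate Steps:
y(N, g) = -N/2
P(C) = 2 - 3*C (P(C) = (-3*C + 24) - 22 = (24 - 3*C) - 22 = 2 - 3*C)
621 + P(y(p(4), 9)) = 621 + (2 - (-3)*(-3)/2) = 621 + (2 - 3*3/2) = 621 + (2 - 9/2) = 621 - 5/2 = 1237/2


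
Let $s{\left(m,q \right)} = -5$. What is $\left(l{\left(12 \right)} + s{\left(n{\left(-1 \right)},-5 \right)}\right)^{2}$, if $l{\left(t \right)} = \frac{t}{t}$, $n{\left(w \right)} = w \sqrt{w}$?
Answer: $16$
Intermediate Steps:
$n{\left(w \right)} = w^{\frac{3}{2}}$
$l{\left(t \right)} = 1$
$\left(l{\left(12 \right)} + s{\left(n{\left(-1 \right)},-5 \right)}\right)^{2} = \left(1 - 5\right)^{2} = \left(-4\right)^{2} = 16$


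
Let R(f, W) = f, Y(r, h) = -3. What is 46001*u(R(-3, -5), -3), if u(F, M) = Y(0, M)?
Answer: -138003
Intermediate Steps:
u(F, M) = -3
46001*u(R(-3, -5), -3) = 46001*(-3) = -138003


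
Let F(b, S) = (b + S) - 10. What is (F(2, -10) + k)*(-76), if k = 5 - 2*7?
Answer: 2052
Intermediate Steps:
F(b, S) = -10 + S + b (F(b, S) = (S + b) - 10 = -10 + S + b)
k = -9 (k = 5 - 14 = -9)
(F(2, -10) + k)*(-76) = ((-10 - 10 + 2) - 9)*(-76) = (-18 - 9)*(-76) = -27*(-76) = 2052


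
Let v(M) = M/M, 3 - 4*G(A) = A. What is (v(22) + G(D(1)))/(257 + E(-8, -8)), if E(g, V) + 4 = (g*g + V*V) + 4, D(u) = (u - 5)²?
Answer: -9/1540 ≈ -0.0058442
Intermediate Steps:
D(u) = (-5 + u)²
E(g, V) = V² + g² (E(g, V) = -4 + ((g*g + V*V) + 4) = -4 + ((g² + V²) + 4) = -4 + ((V² + g²) + 4) = -4 + (4 + V² + g²) = V² + g²)
G(A) = ¾ - A/4
v(M) = 1
(v(22) + G(D(1)))/(257 + E(-8, -8)) = (1 + (¾ - (-5 + 1)²/4))/(257 + ((-8)² + (-8)²)) = (1 + (¾ - ¼*(-4)²))/(257 + (64 + 64)) = (1 + (¾ - ¼*16))/(257 + 128) = (1 + (¾ - 4))/385 = (1 - 13/4)*(1/385) = -9/4*1/385 = -9/1540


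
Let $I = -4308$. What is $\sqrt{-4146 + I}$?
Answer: $i \sqrt{8454} \approx 91.946 i$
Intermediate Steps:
$\sqrt{-4146 + I} = \sqrt{-4146 - 4308} = \sqrt{-8454} = i \sqrt{8454}$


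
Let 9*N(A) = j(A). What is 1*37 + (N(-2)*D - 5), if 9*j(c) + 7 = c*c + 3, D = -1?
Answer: 32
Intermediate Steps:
j(c) = -4/9 + c²/9 (j(c) = -7/9 + (c*c + 3)/9 = -7/9 + (c² + 3)/9 = -7/9 + (3 + c²)/9 = -7/9 + (⅓ + c²/9) = -4/9 + c²/9)
N(A) = -4/81 + A²/81 (N(A) = (-4/9 + A²/9)/9 = -4/81 + A²/81)
1*37 + (N(-2)*D - 5) = 1*37 + ((-4/81 + (1/81)*(-2)²)*(-1) - 5) = 37 + ((-4/81 + (1/81)*4)*(-1) - 5) = 37 + ((-4/81 + 4/81)*(-1) - 5) = 37 + (0*(-1) - 5) = 37 + (0 - 5) = 37 - 5 = 32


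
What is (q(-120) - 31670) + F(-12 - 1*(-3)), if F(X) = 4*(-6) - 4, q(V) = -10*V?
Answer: -30498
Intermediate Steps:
F(X) = -28 (F(X) = -24 - 4 = -28)
(q(-120) - 31670) + F(-12 - 1*(-3)) = (-10*(-120) - 31670) - 28 = (1200 - 31670) - 28 = -30470 - 28 = -30498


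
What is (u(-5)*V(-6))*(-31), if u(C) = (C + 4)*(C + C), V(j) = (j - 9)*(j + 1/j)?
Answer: -28675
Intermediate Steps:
V(j) = (-9 + j)*(j + 1/j)
u(C) = 2*C*(4 + C) (u(C) = (4 + C)*(2*C) = 2*C*(4 + C))
(u(-5)*V(-6))*(-31) = ((2*(-5)*(4 - 5))*(1 + (-6)² - 9*(-6) - 9/(-6)))*(-31) = ((2*(-5)*(-1))*(1 + 36 + 54 - 9*(-⅙)))*(-31) = (10*(1 + 36 + 54 + 3/2))*(-31) = (10*(185/2))*(-31) = 925*(-31) = -28675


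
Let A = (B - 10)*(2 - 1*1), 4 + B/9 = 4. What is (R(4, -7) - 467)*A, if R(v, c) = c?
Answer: 4740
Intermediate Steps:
B = 0 (B = -36 + 9*4 = -36 + 36 = 0)
A = -10 (A = (0 - 10)*(2 - 1*1) = -10*(2 - 1) = -10*1 = -10)
(R(4, -7) - 467)*A = (-7 - 467)*(-10) = -474*(-10) = 4740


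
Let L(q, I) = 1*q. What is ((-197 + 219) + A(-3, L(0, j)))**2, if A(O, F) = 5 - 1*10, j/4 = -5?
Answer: 289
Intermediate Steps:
j = -20 (j = 4*(-5) = -20)
L(q, I) = q
A(O, F) = -5 (A(O, F) = 5 - 10 = -5)
((-197 + 219) + A(-3, L(0, j)))**2 = ((-197 + 219) - 5)**2 = (22 - 5)**2 = 17**2 = 289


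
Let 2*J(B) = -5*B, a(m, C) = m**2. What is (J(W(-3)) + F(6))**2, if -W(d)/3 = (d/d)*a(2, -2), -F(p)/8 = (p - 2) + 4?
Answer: 1156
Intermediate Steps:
F(p) = -16 - 8*p (F(p) = -8*((p - 2) + 4) = -8*((-2 + p) + 4) = -8*(2 + p) = -16 - 8*p)
W(d) = -12 (W(d) = -3*d/d*2**2 = -3*4 = -12)
J(B) = -5*B/2 (J(B) = (-5*B)/2 = -5*B/2)
(J(W(-3)) + F(6))**2 = (-5/2*(-12) + (-16 - 8*6))**2 = (30 + (-16 - 48))**2 = (30 - 64)**2 = (-34)**2 = 1156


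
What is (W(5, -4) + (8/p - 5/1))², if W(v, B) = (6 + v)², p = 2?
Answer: 14400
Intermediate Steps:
(W(5, -4) + (8/p - 5/1))² = ((6 + 5)² + (8/2 - 5/1))² = (11² + (8*(½) - 5*1))² = (121 + (4 - 5))² = (121 - 1)² = 120² = 14400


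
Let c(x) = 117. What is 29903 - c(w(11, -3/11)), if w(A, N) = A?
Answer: 29786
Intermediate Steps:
29903 - c(w(11, -3/11)) = 29903 - 1*117 = 29903 - 117 = 29786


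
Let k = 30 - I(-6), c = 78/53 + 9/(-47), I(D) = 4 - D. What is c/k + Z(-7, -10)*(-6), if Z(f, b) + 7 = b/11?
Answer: 26041119/548020 ≈ 47.519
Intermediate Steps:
Z(f, b) = -7 + b/11
c = 3189/2491 (c = 78*(1/53) + 9*(-1/47) = 78/53 - 9/47 = 3189/2491 ≈ 1.2802)
k = 20 (k = 30 - (4 - 1*(-6)) = 30 - (4 + 6) = 30 - 1*10 = 30 - 10 = 20)
c/k + Z(-7, -10)*(-6) = (3189/2491)/20 + (-7 + (1/11)*(-10))*(-6) = (3189/2491)*(1/20) + (-7 - 10/11)*(-6) = 3189/49820 - 87/11*(-6) = 3189/49820 + 522/11 = 26041119/548020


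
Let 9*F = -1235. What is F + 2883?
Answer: 24712/9 ≈ 2745.8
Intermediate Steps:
F = -1235/9 (F = (⅑)*(-1235) = -1235/9 ≈ -137.22)
F + 2883 = -1235/9 + 2883 = 24712/9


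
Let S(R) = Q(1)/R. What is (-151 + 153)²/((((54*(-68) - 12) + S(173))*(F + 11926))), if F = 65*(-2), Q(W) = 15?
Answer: -173/1879447833 ≈ -9.2048e-8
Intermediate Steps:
S(R) = 15/R
F = -130
(-151 + 153)²/((((54*(-68) - 12) + S(173))*(F + 11926))) = (-151 + 153)²/((((54*(-68) - 12) + 15/173)*(-130 + 11926))) = 2²/((((-3672 - 12) + 15*(1/173))*11796)) = 4/(((-3684 + 15/173)*11796)) = 4/((-637317/173*11796)) = 4/(-7517791332/173) = 4*(-173/7517791332) = -173/1879447833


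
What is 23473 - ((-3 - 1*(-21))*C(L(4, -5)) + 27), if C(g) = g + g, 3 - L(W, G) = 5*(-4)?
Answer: 22618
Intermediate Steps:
L(W, G) = 23 (L(W, G) = 3 - 5*(-4) = 3 - 1*(-20) = 3 + 20 = 23)
C(g) = 2*g
23473 - ((-3 - 1*(-21))*C(L(4, -5)) + 27) = 23473 - ((-3 - 1*(-21))*(2*23) + 27) = 23473 - ((-3 + 21)*46 + 27) = 23473 - (18*46 + 27) = 23473 - (828 + 27) = 23473 - 1*855 = 23473 - 855 = 22618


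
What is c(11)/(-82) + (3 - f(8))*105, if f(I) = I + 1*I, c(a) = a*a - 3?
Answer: -56024/41 ≈ -1366.4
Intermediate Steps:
c(a) = -3 + a² (c(a) = a² - 3 = -3 + a²)
f(I) = 2*I (f(I) = I + I = 2*I)
c(11)/(-82) + (3 - f(8))*105 = (-3 + 11²)/(-82) + (3 - 2*8)*105 = (-3 + 121)*(-1/82) + (3 - 1*16)*105 = 118*(-1/82) + (3 - 16)*105 = -59/41 - 13*105 = -59/41 - 1365 = -56024/41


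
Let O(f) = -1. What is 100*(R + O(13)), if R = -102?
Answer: -10300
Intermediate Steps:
100*(R + O(13)) = 100*(-102 - 1) = 100*(-103) = -10300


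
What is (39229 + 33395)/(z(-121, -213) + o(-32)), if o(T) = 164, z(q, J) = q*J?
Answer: 72624/25937 ≈ 2.8000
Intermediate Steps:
z(q, J) = J*q
(39229 + 33395)/(z(-121, -213) + o(-32)) = (39229 + 33395)/(-213*(-121) + 164) = 72624/(25773 + 164) = 72624/25937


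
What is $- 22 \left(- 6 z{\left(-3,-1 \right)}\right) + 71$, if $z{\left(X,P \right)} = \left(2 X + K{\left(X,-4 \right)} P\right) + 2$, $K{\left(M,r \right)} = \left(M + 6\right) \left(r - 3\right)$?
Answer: $2315$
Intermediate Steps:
$K{\left(M,r \right)} = \left(-3 + r\right) \left(6 + M\right)$ ($K{\left(M,r \right)} = \left(6 + M\right) \left(-3 + r\right) = \left(-3 + r\right) \left(6 + M\right)$)
$z{\left(X,P \right)} = 2 + 2 X + P \left(-42 - 7 X\right)$ ($z{\left(X,P \right)} = \left(2 X + \left(-18 - 3 X + 6 \left(-4\right) + X \left(-4\right)\right) P\right) + 2 = \left(2 X + \left(-18 - 3 X - 24 - 4 X\right) P\right) + 2 = \left(2 X + \left(-42 - 7 X\right) P\right) + 2 = \left(2 X + P \left(-42 - 7 X\right)\right) + 2 = 2 + 2 X + P \left(-42 - 7 X\right)$)
$- 22 \left(- 6 z{\left(-3,-1 \right)}\right) + 71 = - 22 \left(- 6 \left(2 + 2 \left(-3\right) - - 7 \left(6 - 3\right)\right)\right) + 71 = - 22 \left(- 6 \left(2 - 6 - \left(-7\right) 3\right)\right) + 71 = - 22 \left(- 6 \left(2 - 6 + 21\right)\right) + 71 = - 22 \left(\left(-6\right) 17\right) + 71 = \left(-22\right) \left(-102\right) + 71 = 2244 + 71 = 2315$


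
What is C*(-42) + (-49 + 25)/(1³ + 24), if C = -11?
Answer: 11526/25 ≈ 461.04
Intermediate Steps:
C*(-42) + (-49 + 25)/(1³ + 24) = -11*(-42) + (-49 + 25)/(1³ + 24) = 462 - 24/(1 + 24) = 462 - 24/25 = 11526/25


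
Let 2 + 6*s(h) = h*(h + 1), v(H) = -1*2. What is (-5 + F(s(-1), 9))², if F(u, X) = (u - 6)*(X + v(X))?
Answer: 21904/9 ≈ 2433.8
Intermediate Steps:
v(H) = -2
s(h) = -⅓ + h*(1 + h)/6 (s(h) = -⅓ + (h*(h + 1))/6 = -⅓ + (h*(1 + h))/6 = -⅓ + h*(1 + h)/6)
F(u, X) = (-6 + u)*(-2 + X) (F(u, X) = (u - 6)*(X - 2) = (-6 + u)*(-2 + X))
(-5 + F(s(-1), 9))² = (-5 + (12 - 6*9 - 2*(-⅓ + (⅙)*(-1) + (⅙)*(-1)²) + 9*(-⅓ + (⅙)*(-1) + (⅙)*(-1)²)))² = (-5 + (12 - 54 - 2*(-⅓ - ⅙ + (⅙)*1) + 9*(-⅓ - ⅙ + (⅙)*1)))² = (-5 + (12 - 54 - 2*(-⅓ - ⅙ + ⅙) + 9*(-⅓ - ⅙ + ⅙)))² = (-5 + (12 - 54 - 2*(-⅓) + 9*(-⅓)))² = (-5 + (12 - 54 + ⅔ - 3))² = (-5 - 133/3)² = (-148/3)² = 21904/9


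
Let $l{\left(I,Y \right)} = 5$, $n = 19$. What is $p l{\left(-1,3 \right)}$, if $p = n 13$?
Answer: $1235$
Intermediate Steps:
$p = 247$ ($p = 19 \cdot 13 = 247$)
$p l{\left(-1,3 \right)} = 247 \cdot 5 = 1235$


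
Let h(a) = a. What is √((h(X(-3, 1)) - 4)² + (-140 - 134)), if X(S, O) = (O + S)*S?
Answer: 3*I*√30 ≈ 16.432*I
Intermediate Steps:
X(S, O) = S*(O + S)
√((h(X(-3, 1)) - 4)² + (-140 - 134)) = √((-3*(1 - 3) - 4)² + (-140 - 134)) = √((-3*(-2) - 4)² - 274) = √((6 - 4)² - 274) = √(2² - 274) = √(4 - 274) = √(-270) = 3*I*√30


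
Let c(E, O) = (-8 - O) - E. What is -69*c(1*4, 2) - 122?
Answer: 844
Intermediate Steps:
c(E, O) = -8 - E - O
-69*c(1*4, 2) - 122 = -69*(-8 - 4 - 1*2) - 122 = -69*(-8 - 1*4 - 2) - 122 = -69*(-8 - 4 - 2) - 122 = -69*(-14) - 122 = 966 - 122 = 844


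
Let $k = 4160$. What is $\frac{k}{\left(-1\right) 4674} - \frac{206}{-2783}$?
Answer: $- \frac{5307218}{6503871} \approx -0.81601$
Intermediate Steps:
$\frac{k}{\left(-1\right) 4674} - \frac{206}{-2783} = \frac{4160}{\left(-1\right) 4674} - \frac{206}{-2783} = \frac{4160}{-4674} - - \frac{206}{2783} = 4160 \left(- \frac{1}{4674}\right) + \frac{206}{2783} = - \frac{2080}{2337} + \frac{206}{2783} = - \frac{5307218}{6503871}$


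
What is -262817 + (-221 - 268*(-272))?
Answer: -190142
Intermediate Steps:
-262817 + (-221 - 268*(-272)) = -262817 + (-221 + 72896) = -262817 + 72675 = -190142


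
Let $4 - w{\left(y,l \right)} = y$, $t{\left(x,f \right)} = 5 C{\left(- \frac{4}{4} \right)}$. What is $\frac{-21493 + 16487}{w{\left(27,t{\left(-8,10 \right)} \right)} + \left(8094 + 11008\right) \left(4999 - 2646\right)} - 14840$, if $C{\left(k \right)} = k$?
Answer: $- \frac{667013232726}{44946983} \approx -14840.0$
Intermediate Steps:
$t{\left(x,f \right)} = -5$ ($t{\left(x,f \right)} = 5 \left(- \frac{4}{4}\right) = 5 \left(\left(-4\right) \frac{1}{4}\right) = 5 \left(-1\right) = -5$)
$w{\left(y,l \right)} = 4 - y$
$\frac{-21493 + 16487}{w{\left(27,t{\left(-8,10 \right)} \right)} + \left(8094 + 11008\right) \left(4999 - 2646\right)} - 14840 = \frac{-21493 + 16487}{\left(4 - 27\right) + \left(8094 + 11008\right) \left(4999 - 2646\right)} - 14840 = - \frac{5006}{\left(4 - 27\right) + 19102 \cdot 2353} - 14840 = - \frac{5006}{-23 + 44947006} - 14840 = - \frac{5006}{44946983} - 14840 = - \frac{667013232726}{44946983}$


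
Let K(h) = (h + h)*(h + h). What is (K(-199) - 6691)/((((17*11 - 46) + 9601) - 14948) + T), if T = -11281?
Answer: -151713/16487 ≈ -9.2020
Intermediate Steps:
K(h) = 4*h**2 (K(h) = (2*h)*(2*h) = 4*h**2)
(K(-199) - 6691)/((((17*11 - 46) + 9601) - 14948) + T) = (4*(-199)**2 - 6691)/((((17*11 - 46) + 9601) - 14948) - 11281) = (4*39601 - 6691)/((((187 - 46) + 9601) - 14948) - 11281) = (158404 - 6691)/(((141 + 9601) - 14948) - 11281) = 151713/((9742 - 14948) - 11281) = 151713/(-5206 - 11281) = 151713/(-16487) = 151713*(-1/16487) = -151713/16487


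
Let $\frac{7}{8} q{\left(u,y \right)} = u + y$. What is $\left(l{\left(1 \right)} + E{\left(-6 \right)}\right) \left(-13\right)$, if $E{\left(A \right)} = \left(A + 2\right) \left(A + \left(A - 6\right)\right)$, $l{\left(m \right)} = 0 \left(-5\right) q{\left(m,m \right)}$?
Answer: $-936$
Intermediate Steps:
$q{\left(u,y \right)} = \frac{8 u}{7} + \frac{8 y}{7}$ ($q{\left(u,y \right)} = \frac{8 \left(u + y\right)}{7} = \frac{8 u}{7} + \frac{8 y}{7}$)
$l{\left(m \right)} = 0$ ($l{\left(m \right)} = 0 \left(-5\right) \left(\frac{8 m}{7} + \frac{8 m}{7}\right) = 0 \frac{16 m}{7} = 0$)
$E{\left(A \right)} = \left(-6 + 2 A\right) \left(2 + A\right)$ ($E{\left(A \right)} = \left(2 + A\right) \left(A + \left(-6 + A\right)\right) = \left(2 + A\right) \left(-6 + 2 A\right) = \left(-6 + 2 A\right) \left(2 + A\right)$)
$\left(l{\left(1 \right)} + E{\left(-6 \right)}\right) \left(-13\right) = \left(0 - -72\right) \left(-13\right) = \left(0 + \left(-12 + 12 + 2 \cdot 36\right)\right) \left(-13\right) = \left(0 + \left(-12 + 12 + 72\right)\right) \left(-13\right) = \left(0 + 72\right) \left(-13\right) = 72 \left(-13\right) = -936$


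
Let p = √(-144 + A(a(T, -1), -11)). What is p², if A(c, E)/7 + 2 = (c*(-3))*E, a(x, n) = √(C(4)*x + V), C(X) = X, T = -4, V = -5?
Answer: -158 + 231*I*√21 ≈ -158.0 + 1058.6*I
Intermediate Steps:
a(x, n) = √(-5 + 4*x) (a(x, n) = √(4*x - 5) = √(-5 + 4*x))
A(c, E) = -14 - 21*E*c (A(c, E) = -14 + 7*((c*(-3))*E) = -14 + 7*((-3*c)*E) = -14 + 7*(-3*E*c) = -14 - 21*E*c)
p = √(-158 + 231*I*√21) (p = √(-144 + (-14 - 21*(-11)*√(-5 + 4*(-4)))) = √(-144 + (-14 - 21*(-11)*√(-5 - 16))) = √(-144 + (-14 - 21*(-11)*√(-21))) = √(-144 + (-14 - 21*(-11)*I*√21)) = √(-144 + (-14 + 231*I*√21)) = √(-158 + 231*I*√21) ≈ 21.358 + 24.782*I)
p² = (√(-158 + 231*I*√21))² = -158 + 231*I*√21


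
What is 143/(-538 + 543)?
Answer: 143/5 ≈ 28.600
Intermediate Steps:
143/(-538 + 543) = 143/5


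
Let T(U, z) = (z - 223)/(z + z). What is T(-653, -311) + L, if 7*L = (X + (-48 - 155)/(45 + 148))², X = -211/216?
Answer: 5472466190687/3783385101888 ≈ 1.4464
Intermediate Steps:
T(U, z) = (-223 + z)/(2*z) (T(U, z) = (-223 + z)/((2*z)) = (-223 + z)*(1/(2*z)) = (-223 + z)/(2*z))
X = -211/216 (X = -211*1/216 = -211/216 ≈ -0.97685)
L = 7152254041/12165225408 (L = (-211/216 + (-48 - 155)/(45 + 148))²/7 = (-211/216 - 203/193)²/7 = (-84571/41688)²/7 = (⅐)*(7152254041/1737889344) = 7152254041/12165225408 ≈ 0.58793)
T(-653, -311) + L = (½)*(-223 - 311)/(-311) + 7152254041/12165225408 = (½)*(-1/311)*(-534) + 7152254041/12165225408 = 267/311 + 7152254041/12165225408 = 5472466190687/3783385101888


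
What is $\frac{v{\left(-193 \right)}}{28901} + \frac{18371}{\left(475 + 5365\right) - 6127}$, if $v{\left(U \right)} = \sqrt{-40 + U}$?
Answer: $- \frac{18371}{287} + \frac{i \sqrt{233}}{28901} \approx -64.01 + 0.00052816 i$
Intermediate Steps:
$\frac{v{\left(-193 \right)}}{28901} + \frac{18371}{\left(475 + 5365\right) - 6127} = \frac{\sqrt{-40 - 193}}{28901} + \frac{18371}{\left(475 + 5365\right) - 6127} = \sqrt{-233} \cdot \frac{1}{28901} + \frac{18371}{5840 - 6127} = i \sqrt{233} \cdot \frac{1}{28901} + \frac{18371}{-287} = \frac{i \sqrt{233}}{28901} + 18371 \left(- \frac{1}{287}\right) = \frac{i \sqrt{233}}{28901} - \frac{18371}{287} = - \frac{18371}{287} + \frac{i \sqrt{233}}{28901}$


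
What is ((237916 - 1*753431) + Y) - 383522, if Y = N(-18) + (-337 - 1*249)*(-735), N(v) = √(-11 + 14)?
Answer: -468327 + √3 ≈ -4.6833e+5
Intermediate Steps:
N(v) = √3
Y = 430710 + √3 (Y = √3 + (-337 - 1*249)*(-735) = √3 + (-337 - 249)*(-735) = √3 - 586*(-735) = √3 + 430710 = 430710 + √3 ≈ 4.3071e+5)
((237916 - 1*753431) + Y) - 383522 = ((237916 - 1*753431) + (430710 + √3)) - 383522 = ((237916 - 753431) + (430710 + √3)) - 383522 = (-515515 + (430710 + √3)) - 383522 = (-84805 + √3) - 383522 = -468327 + √3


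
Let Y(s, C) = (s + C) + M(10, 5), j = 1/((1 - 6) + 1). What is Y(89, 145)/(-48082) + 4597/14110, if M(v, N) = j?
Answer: 435469483/1356874040 ≈ 0.32094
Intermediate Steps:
j = -¼ (j = 1/(-5 + 1) = 1/(-4) = -¼ ≈ -0.25000)
M(v, N) = -¼
Y(s, C) = -¼ + C + s (Y(s, C) = (s + C) - ¼ = (C + s) - ¼ = -¼ + C + s)
Y(89, 145)/(-48082) + 4597/14110 = (-¼ + 145 + 89)/(-48082) + 4597/14110 = (935/4)*(-1/48082) + 4597*(1/14110) = -935/192328 + 4597/14110 = 435469483/1356874040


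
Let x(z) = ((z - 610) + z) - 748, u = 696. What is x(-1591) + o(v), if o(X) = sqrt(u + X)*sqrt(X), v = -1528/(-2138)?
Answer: -4540 + 4*sqrt(35563627)/1069 ≈ -4517.7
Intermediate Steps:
v = 764/1069 (v = -1528*(-1/2138) = 764/1069 ≈ 0.71469)
x(z) = -1358 + 2*z (x(z) = ((-610 + z) + z) - 748 = (-610 + 2*z) - 748 = -1358 + 2*z)
o(X) = sqrt(X)*sqrt(696 + X) (o(X) = sqrt(696 + X)*sqrt(X) = sqrt(X)*sqrt(696 + X))
x(-1591) + o(v) = (-1358 + 2*(-1591)) + sqrt(764/1069)*sqrt(696 + 764/1069) = (-1358 - 3182) + (2*sqrt(204179)/1069)*sqrt(744788/1069) = -4540 + (2*sqrt(204179)/1069)*(2*sqrt(199044593)/1069) = -4540 + 4*sqrt(35563627)/1069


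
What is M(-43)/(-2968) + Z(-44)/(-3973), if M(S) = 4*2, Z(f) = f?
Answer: 12351/1473983 ≈ 0.0083793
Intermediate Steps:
M(S) = 8
M(-43)/(-2968) + Z(-44)/(-3973) = 8/(-2968) - 44/(-3973) = 8*(-1/2968) - 44*(-1/3973) = -1/371 + 44/3973 = 12351/1473983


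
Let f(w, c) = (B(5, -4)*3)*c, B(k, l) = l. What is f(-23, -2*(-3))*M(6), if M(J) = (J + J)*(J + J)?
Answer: -10368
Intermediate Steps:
M(J) = 4*J**2 (M(J) = (2*J)*(2*J) = 4*J**2)
f(w, c) = -12*c (f(w, c) = (-4*3)*c = -12*c)
f(-23, -2*(-3))*M(6) = (-(-24)*(-3))*(4*6**2) = (-12*6)*(4*36) = -72*144 = -10368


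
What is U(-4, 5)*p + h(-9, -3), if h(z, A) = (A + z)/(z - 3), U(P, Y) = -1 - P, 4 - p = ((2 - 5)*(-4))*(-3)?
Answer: 121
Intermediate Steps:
p = 40 (p = 4 - (2 - 5)*(-4)*(-3) = 4 - (-3*(-4))*(-3) = 4 - 12*(-3) = 4 - 1*(-36) = 4 + 36 = 40)
h(z, A) = (A + z)/(-3 + z)
U(-4, 5)*p + h(-9, -3) = (-1 - 1*(-4))*40 + (-3 - 9)/(-3 - 9) = (-1 + 4)*40 - 12/(-12) = 3*40 - 1/12*(-12) = 120 + 1 = 121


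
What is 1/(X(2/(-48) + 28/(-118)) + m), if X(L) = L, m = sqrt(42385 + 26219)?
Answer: 559320/137554705799 + 4010112*sqrt(17151)/137554705799 ≈ 0.0038220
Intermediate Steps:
m = 2*sqrt(17151) (m = sqrt(68604) = 2*sqrt(17151) ≈ 261.92)
1/(X(2/(-48) + 28/(-118)) + m) = 1/((2/(-48) + 28/(-118)) + 2*sqrt(17151)) = 1/((2*(-1/48) + 28*(-1/118)) + 2*sqrt(17151)) = 1/((-1/24 - 14/59) + 2*sqrt(17151)) = 1/(-395/1416 + 2*sqrt(17151))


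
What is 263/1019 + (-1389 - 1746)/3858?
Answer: -726637/1310434 ≈ -0.55450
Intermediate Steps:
263/1019 + (-1389 - 1746)/3858 = 263*(1/1019) - 3135*1/3858 = 263/1019 - 1045/1286 = -726637/1310434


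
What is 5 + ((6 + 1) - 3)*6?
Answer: 29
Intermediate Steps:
5 + ((6 + 1) - 3)*6 = 5 + (7 - 3)*6 = 5 + 4*6 = 5 + 24 = 29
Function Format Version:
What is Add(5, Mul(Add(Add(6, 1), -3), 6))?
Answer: 29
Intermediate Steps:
Add(5, Mul(Add(Add(6, 1), -3), 6)) = Add(5, Mul(Add(7, -3), 6)) = Add(5, Mul(4, 6)) = Add(5, 24) = 29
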